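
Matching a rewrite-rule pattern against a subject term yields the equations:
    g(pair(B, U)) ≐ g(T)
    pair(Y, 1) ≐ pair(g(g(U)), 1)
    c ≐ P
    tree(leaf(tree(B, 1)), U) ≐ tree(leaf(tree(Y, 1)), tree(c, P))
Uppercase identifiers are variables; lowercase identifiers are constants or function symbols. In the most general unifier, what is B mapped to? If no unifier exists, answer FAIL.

Decompose g/1: pair(B, U) ≐ T.
Bind T := pair(B, U); no other remaining equation mentions T.
Decompose pair/2: Y ≐ g(g(U)),  1 ≐ 1.
Bind Y := g(g(U)); substituting into the one remaining equation that mentions Y gives: tree(leaf(tree(B, 1)), U) ≐ tree(leaf(tree(g(g(U)), 1)), tree(c, P)).
Delete trivial equation 1 ≐ 1.
Bind P := c; substituting into the remaining equation gives: tree(leaf(tree(B, 1)), U) ≐ tree(leaf(tree(g(g(U)), 1)), tree(c, c)).
Decompose tree/2: leaf(tree(B, 1)) ≐ leaf(tree(g(g(U)), 1)),  U ≐ tree(c, c).
Decompose leaf/1: tree(B, 1) ≐ tree(g(g(U)), 1).
Decompose tree/2: B ≐ g(g(U)),  1 ≐ 1.
Bind B := g(g(U)); no other remaining equation mentions B. Substituting into the earlier binding gives T := pair(g(g(U)), U).
Delete trivial equation 1 ≐ 1.
Bind U := tree(c, c). Substituting into the earlier bindings gives T := pair(g(g(tree(c, c))), tree(c, c)), Y := g(g(tree(c, c))), B := g(g(tree(c, c))).
MGU = { T ↦ pair(g(g(tree(c, c))), tree(c, c)), Y ↦ g(g(tree(c, c))), P ↦ c, B ↦ g(g(tree(c, c))), U ↦ tree(c, c) }, so B ↦ g(g(tree(c, c))).

g(g(tree(c, c)))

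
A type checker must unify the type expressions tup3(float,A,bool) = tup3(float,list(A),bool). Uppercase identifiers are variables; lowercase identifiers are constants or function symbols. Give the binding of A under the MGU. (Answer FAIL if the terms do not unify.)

FAIL

Decompose tup3/3: float = float,  A = list(A),  bool = bool.
Delete trivial equation float = float.
Occurs check fails: A occurs in list(A); the equation A = list(A) has no finite solution.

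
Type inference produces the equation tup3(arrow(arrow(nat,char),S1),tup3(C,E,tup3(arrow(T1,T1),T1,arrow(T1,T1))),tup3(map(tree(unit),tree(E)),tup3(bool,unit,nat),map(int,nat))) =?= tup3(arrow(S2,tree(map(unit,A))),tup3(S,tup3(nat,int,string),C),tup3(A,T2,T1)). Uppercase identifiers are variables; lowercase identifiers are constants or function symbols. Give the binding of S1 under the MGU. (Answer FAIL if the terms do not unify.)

Decompose tup3/3: arrow(arrow(nat,char),S1) =?= arrow(S2,tree(map(unit,A))),  tup3(C,E,tup3(arrow(T1,T1),T1,arrow(T1,T1))) =?= tup3(S,tup3(nat,int,string),C),  tup3(map(tree(unit),tree(E)),tup3(bool,unit,nat),map(int,nat)) =?= tup3(A,T2,T1).
Decompose arrow/2: arrow(nat,char) =?= S2,  S1 =?= tree(map(unit,A)).
Bind S2 := arrow(nat,char); no other remaining equation mentions S2.
Bind S1 := tree(map(unit,A)); no other remaining equation mentions S1.
Decompose tup3/3: C =?= S,  E =?= tup3(nat,int,string),  tup3(arrow(T1,T1),T1,arrow(T1,T1)) =?= C.
Bind C := S; substituting into the one remaining equation that mentions C gives: tup3(arrow(T1,T1),T1,arrow(T1,T1)) =?= S.
Bind E := tup3(nat,int,string); substituting into the one remaining equation that mentions E gives: tup3(map(tree(unit),tree(tup3(nat,int,string))),tup3(bool,unit,nat),map(int,nat)) =?= tup3(A,T2,T1).
Bind S := tup3(arrow(T1,T1),T1,arrow(T1,T1)); no other remaining equation mentions S. Substituting into the earlier binding gives C := tup3(arrow(T1,T1),T1,arrow(T1,T1)).
Decompose tup3/3: map(tree(unit),tree(tup3(nat,int,string))) =?= A,  tup3(bool,unit,nat) =?= T2,  map(int,nat) =?= T1.
Bind A := map(tree(unit),tree(tup3(nat,int,string))); no other remaining equation mentions A. Substituting into the earlier binding gives S1 := tree(map(unit,map(tree(unit),tree(tup3(nat,int,string))))).
Bind T2 := tup3(bool,unit,nat); no other remaining equation mentions T2.
Bind T1 := map(int,nat). Substituting into the earlier bindings gives C := tup3(arrow(map(int,nat),map(int,nat)),map(int,nat),arrow(map(int,nat),map(int,nat))), S := tup3(arrow(map(int,nat),map(int,nat)),map(int,nat),arrow(map(int,nat),map(int,nat))).
MGU = { S2 ↦ arrow(nat,char), S1 ↦ tree(map(unit,map(tree(unit),tree(tup3(nat,int,string))))), C ↦ tup3(arrow(map(int,nat),map(int,nat)),map(int,nat),arrow(map(int,nat),map(int,nat))), E ↦ tup3(nat,int,string), S ↦ tup3(arrow(map(int,nat),map(int,nat)),map(int,nat),arrow(map(int,nat),map(int,nat))), A ↦ map(tree(unit),tree(tup3(nat,int,string))), T2 ↦ tup3(bool,unit,nat), T1 ↦ map(int,nat) }, so S1 ↦ tree(map(unit,map(tree(unit),tree(tup3(nat,int,string))))).

tree(map(unit,map(tree(unit),tree(tup3(nat,int,string)))))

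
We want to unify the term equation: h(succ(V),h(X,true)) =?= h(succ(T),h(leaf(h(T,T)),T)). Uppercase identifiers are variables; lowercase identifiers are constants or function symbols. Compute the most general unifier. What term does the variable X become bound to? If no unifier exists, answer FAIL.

Decompose h/2: succ(V) =?= succ(T),  h(X,true) =?= h(leaf(h(T,T)),T).
Decompose succ/1: V =?= T.
Bind V := T; no other remaining equation mentions V.
Decompose h/2: X =?= leaf(h(T,T)),  true =?= T.
Bind X := leaf(h(T,T)); no other remaining equation mentions X.
Bind T := true. Substituting into the earlier bindings gives V := true, X := leaf(h(true,true)).
MGU = { V -> true, X -> leaf(h(true,true)), T -> true }, so X -> leaf(h(true,true)).

leaf(h(true,true))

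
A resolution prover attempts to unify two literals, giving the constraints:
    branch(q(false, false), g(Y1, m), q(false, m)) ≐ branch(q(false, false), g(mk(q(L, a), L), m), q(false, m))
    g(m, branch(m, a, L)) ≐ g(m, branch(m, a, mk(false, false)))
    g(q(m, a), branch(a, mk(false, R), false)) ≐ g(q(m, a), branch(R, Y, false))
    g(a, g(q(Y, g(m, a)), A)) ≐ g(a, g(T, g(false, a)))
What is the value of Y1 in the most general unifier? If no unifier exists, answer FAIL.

mk(q(mk(false, false), a), mk(false, false))

Decompose branch/3: q(false, false) ≐ q(false, false),  g(Y1, m) ≐ g(mk(q(L, a), L), m),  q(false, m) ≐ q(false, m).
Delete trivial equation q(false, false) ≐ q(false, false).
Decompose g/2: Y1 ≐ mk(q(L, a), L),  m ≐ m.
Bind Y1 := mk(q(L, a), L); no other remaining equation mentions Y1.
Delete trivial equation m ≐ m.
Delete trivial equation q(false, m) ≐ q(false, m).
Decompose g/2: m ≐ m,  branch(m, a, L) ≐ branch(m, a, mk(false, false)).
Delete trivial equation m ≐ m.
Decompose branch/3: m ≐ m,  a ≐ a,  L ≐ mk(false, false).
Delete trivial equation m ≐ m.
Delete trivial equation a ≐ a.
Bind L := mk(false, false); no other remaining equation mentions L. Substituting into the earlier binding gives Y1 := mk(q(mk(false, false), a), mk(false, false)).
Decompose g/2: q(m, a) ≐ q(m, a),  branch(a, mk(false, R), false) ≐ branch(R, Y, false).
Delete trivial equation q(m, a) ≐ q(m, a).
Decompose branch/3: a ≐ R,  mk(false, R) ≐ Y,  false ≐ false.
Bind R := a; substituting into the one remaining equation that mentions R gives: mk(false, a) ≐ Y.
Bind Y := mk(false, a); substituting into the one remaining equation that mentions Y gives: g(a, g(q(mk(false, a), g(m, a)), A)) ≐ g(a, g(T, g(false, a))).
Delete trivial equation false ≐ false.
Decompose g/2: a ≐ a,  g(q(mk(false, a), g(m, a)), A) ≐ g(T, g(false, a)).
Delete trivial equation a ≐ a.
Decompose g/2: q(mk(false, a), g(m, a)) ≐ T,  A ≐ g(false, a).
Bind T := q(mk(false, a), g(m, a)); no other remaining equation mentions T.
Bind A := g(false, a).
MGU = { Y1 := mk(q(mk(false, false), a), mk(false, false)), L := mk(false, false), R := a, Y := mk(false, a), T := q(mk(false, a), g(m, a)), A := g(false, a) }, so Y1 := mk(q(mk(false, false), a), mk(false, false)).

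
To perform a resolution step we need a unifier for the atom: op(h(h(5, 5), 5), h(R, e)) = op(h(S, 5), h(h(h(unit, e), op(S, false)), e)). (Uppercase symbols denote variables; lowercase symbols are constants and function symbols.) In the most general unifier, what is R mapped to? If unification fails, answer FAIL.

Decompose op/2: h(h(5, 5), 5) = h(S, 5),  h(R, e) = h(h(h(unit, e), op(S, false)), e).
Decompose h/2: h(5, 5) = S,  5 = 5.
Bind S := h(5, 5); substituting into the one remaining equation that mentions S gives: h(R, e) = h(h(h(unit, e), op(h(5, 5), false)), e).
Delete trivial equation 5 = 5.
Decompose h/2: R = h(h(unit, e), op(h(5, 5), false)),  e = e.
Bind R := h(h(unit, e), op(h(5, 5), false)); no other remaining equation mentions R.
Delete trivial equation e = e.
MGU = { S -> h(5, 5), R -> h(h(unit, e), op(h(5, 5), false)) }, so R -> h(h(unit, e), op(h(5, 5), false)).

h(h(unit, e), op(h(5, 5), false))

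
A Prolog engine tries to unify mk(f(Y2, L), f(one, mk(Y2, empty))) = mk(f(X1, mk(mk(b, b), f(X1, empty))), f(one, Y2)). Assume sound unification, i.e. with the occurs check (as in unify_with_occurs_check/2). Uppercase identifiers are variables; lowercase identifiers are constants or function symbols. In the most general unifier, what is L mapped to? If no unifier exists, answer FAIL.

Decompose mk/2: f(Y2, L) = f(X1, mk(mk(b, b), f(X1, empty))),  f(one, mk(Y2, empty)) = f(one, Y2).
Decompose f/2: Y2 = X1,  L = mk(mk(b, b), f(X1, empty)).
Bind Y2 := X1; substituting into the one remaining equation that mentions Y2 gives: f(one, mk(X1, empty)) = f(one, X1).
Bind L := mk(mk(b, b), f(X1, empty)); no other remaining equation mentions L.
Decompose f/2: one = one,  mk(X1, empty) = X1.
Delete trivial equation one = one.
Occurs check fails: X1 occurs in mk(X1, empty); the equation X1 = mk(X1, empty) has no finite solution.

FAIL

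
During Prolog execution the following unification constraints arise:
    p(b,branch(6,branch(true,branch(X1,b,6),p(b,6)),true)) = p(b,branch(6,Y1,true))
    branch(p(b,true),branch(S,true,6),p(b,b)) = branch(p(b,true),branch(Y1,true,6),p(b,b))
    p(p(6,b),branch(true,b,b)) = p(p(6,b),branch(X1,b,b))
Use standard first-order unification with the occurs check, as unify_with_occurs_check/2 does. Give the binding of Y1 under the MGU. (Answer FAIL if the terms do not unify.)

Decompose p/2: b = b,  branch(6,branch(true,branch(X1,b,6),p(b,6)),true) = branch(6,Y1,true).
Delete trivial equation b = b.
Decompose branch/3: 6 = 6,  branch(true,branch(X1,b,6),p(b,6)) = Y1,  true = true.
Delete trivial equation 6 = 6.
Bind Y1 := branch(true,branch(X1,b,6),p(b,6)); substituting into the one remaining equation that mentions Y1 gives: branch(p(b,true),branch(S,true,6),p(b,b)) = branch(p(b,true),branch(branch(true,branch(X1,b,6),p(b,6)),true,6),p(b,b)).
Delete trivial equation true = true.
Decompose branch/3: p(b,true) = p(b,true),  branch(S,true,6) = branch(branch(true,branch(X1,b,6),p(b,6)),true,6),  p(b,b) = p(b,b).
Delete trivial equation p(b,true) = p(b,true).
Decompose branch/3: S = branch(true,branch(X1,b,6),p(b,6)),  true = true,  6 = 6.
Bind S := branch(true,branch(X1,b,6),p(b,6)); no other remaining equation mentions S.
Delete trivial equation true = true.
Delete trivial equation 6 = 6.
Delete trivial equation p(b,b) = p(b,b).
Decompose p/2: p(6,b) = p(6,b),  branch(true,b,b) = branch(X1,b,b).
Delete trivial equation p(6,b) = p(6,b).
Decompose branch/3: true = X1,  b = b,  b = b.
Bind X1 := true; no other remaining equation mentions X1. Substituting into the earlier bindings gives Y1 := branch(true,branch(true,b,6),p(b,6)), S := branch(true,branch(true,b,6),p(b,6)).
Delete trivial equation b = b.
Delete trivial equation b = b.
MGU = { Y1 ↦ branch(true,branch(true,b,6),p(b,6)), S ↦ branch(true,branch(true,b,6),p(b,6)), X1 ↦ true }, so Y1 ↦ branch(true,branch(true,b,6),p(b,6)).

branch(true,branch(true,b,6),p(b,6))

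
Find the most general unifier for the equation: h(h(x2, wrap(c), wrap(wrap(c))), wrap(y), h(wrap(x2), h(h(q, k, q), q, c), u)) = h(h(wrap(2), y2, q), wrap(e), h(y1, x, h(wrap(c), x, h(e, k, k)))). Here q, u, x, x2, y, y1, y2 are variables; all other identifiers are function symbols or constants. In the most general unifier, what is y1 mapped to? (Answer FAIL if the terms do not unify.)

wrap(wrap(2))

Decompose h/3: h(x2, wrap(c), wrap(wrap(c))) = h(wrap(2), y2, q),  wrap(y) = wrap(e),  h(wrap(x2), h(h(q, k, q), q, c), u) = h(y1, x, h(wrap(c), x, h(e, k, k))).
Decompose h/3: x2 = wrap(2),  wrap(c) = y2,  wrap(wrap(c)) = q.
Bind x2 := wrap(2); substituting into the one remaining equation that mentions x2 gives: h(wrap(wrap(2)), h(h(q, k, q), q, c), u) = h(y1, x, h(wrap(c), x, h(e, k, k))).
Bind y2 := wrap(c); no other remaining equation mentions y2.
Bind q := wrap(wrap(c)); substituting into the one remaining equation that mentions q gives: h(wrap(wrap(2)), h(h(wrap(wrap(c)), k, wrap(wrap(c))), wrap(wrap(c)), c), u) = h(y1, x, h(wrap(c), x, h(e, k, k))).
Decompose wrap/1: y = e.
Bind y := e; no other remaining equation mentions y.
Decompose h/3: wrap(wrap(2)) = y1,  h(h(wrap(wrap(c)), k, wrap(wrap(c))), wrap(wrap(c)), c) = x,  u = h(wrap(c), x, h(e, k, k)).
Bind y1 := wrap(wrap(2)); no other remaining equation mentions y1.
Bind x := h(h(wrap(wrap(c)), k, wrap(wrap(c))), wrap(wrap(c)), c); substituting into the remaining equation gives: u = h(wrap(c), h(h(wrap(wrap(c)), k, wrap(wrap(c))), wrap(wrap(c)), c), h(e, k, k)).
Bind u := h(wrap(c), h(h(wrap(wrap(c)), k, wrap(wrap(c))), wrap(wrap(c)), c), h(e, k, k)).
MGU = { x2 -> wrap(2), y2 -> wrap(c), q -> wrap(wrap(c)), y -> e, y1 -> wrap(wrap(2)), x -> h(h(wrap(wrap(c)), k, wrap(wrap(c))), wrap(wrap(c)), c), u -> h(wrap(c), h(h(wrap(wrap(c)), k, wrap(wrap(c))), wrap(wrap(c)), c), h(e, k, k)) }, so y1 -> wrap(wrap(2)).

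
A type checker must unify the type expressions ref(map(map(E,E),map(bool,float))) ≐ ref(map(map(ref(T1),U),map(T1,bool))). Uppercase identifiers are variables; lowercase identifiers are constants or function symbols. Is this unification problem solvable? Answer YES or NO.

NO

Decompose ref/1: map(map(E,E),map(bool,float)) ≐ map(map(ref(T1),U),map(T1,bool)).
Decompose map/2: map(E,E) ≐ map(ref(T1),U),  map(bool,float) ≐ map(T1,bool).
Decompose map/2: E ≐ ref(T1),  E ≐ U.
Bind E := ref(T1); substituting into the one remaining equation that mentions E gives: ref(T1) ≐ U.
Bind U := ref(T1); no other remaining equation mentions U.
Decompose map/2: bool ≐ T1,  float ≐ bool.
Bind T1 := bool; no other remaining equation mentions T1. Substituting into the earlier bindings gives E := ref(bool), U := ref(bool).
Clash: constants float and bool differ; no unifier exists.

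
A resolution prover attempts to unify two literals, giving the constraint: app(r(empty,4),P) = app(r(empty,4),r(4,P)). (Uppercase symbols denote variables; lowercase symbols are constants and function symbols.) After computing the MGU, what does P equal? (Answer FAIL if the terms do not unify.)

Decompose app/2: r(empty,4) = r(empty,4),  P = r(4,P).
Delete trivial equation r(empty,4) = r(empty,4).
Occurs check fails: P occurs in r(4,P); the equation P = r(4,P) has no finite solution.

FAIL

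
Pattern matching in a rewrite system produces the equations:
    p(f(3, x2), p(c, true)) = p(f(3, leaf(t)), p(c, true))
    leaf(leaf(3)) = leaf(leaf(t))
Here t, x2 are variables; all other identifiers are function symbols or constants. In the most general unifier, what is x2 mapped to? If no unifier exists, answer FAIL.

Decompose p/2: f(3, x2) = f(3, leaf(t)),  p(c, true) = p(c, true).
Decompose f/2: 3 = 3,  x2 = leaf(t).
Delete trivial equation 3 = 3.
Bind x2 := leaf(t); no other remaining equation mentions x2.
Delete trivial equation p(c, true) = p(c, true).
Decompose leaf/1: leaf(3) = leaf(t).
Decompose leaf/1: 3 = t.
Bind t := 3. Substituting into the earlier binding gives x2 := leaf(3).
MGU = { x2 -> leaf(3), t -> 3 }, so x2 -> leaf(3).

leaf(3)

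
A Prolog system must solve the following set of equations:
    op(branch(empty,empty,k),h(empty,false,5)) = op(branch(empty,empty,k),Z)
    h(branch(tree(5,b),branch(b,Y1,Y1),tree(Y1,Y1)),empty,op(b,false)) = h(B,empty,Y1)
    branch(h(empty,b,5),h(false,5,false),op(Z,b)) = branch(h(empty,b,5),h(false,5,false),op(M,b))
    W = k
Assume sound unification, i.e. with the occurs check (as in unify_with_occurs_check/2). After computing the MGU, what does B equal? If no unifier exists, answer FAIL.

branch(tree(5,b),branch(b,op(b,false),op(b,false)),tree(op(b,false),op(b,false)))

Decompose op/2: branch(empty,empty,k) = branch(empty,empty,k),  h(empty,false,5) = Z.
Delete trivial equation branch(empty,empty,k) = branch(empty,empty,k).
Bind Z := h(empty,false,5); substituting into the one remaining equation that mentions Z gives: branch(h(empty,b,5),h(false,5,false),op(h(empty,false,5),b)) = branch(h(empty,b,5),h(false,5,false),op(M,b)).
Decompose h/3: branch(tree(5,b),branch(b,Y1,Y1),tree(Y1,Y1)) = B,  empty = empty,  op(b,false) = Y1.
Bind B := branch(tree(5,b),branch(b,Y1,Y1),tree(Y1,Y1)); no other remaining equation mentions B.
Delete trivial equation empty = empty.
Bind Y1 := op(b,false); no other remaining equation mentions Y1. Substituting into the earlier binding gives B := branch(tree(5,b),branch(b,op(b,false),op(b,false)),tree(op(b,false),op(b,false))).
Decompose branch/3: h(empty,b,5) = h(empty,b,5),  h(false,5,false) = h(false,5,false),  op(h(empty,false,5),b) = op(M,b).
Delete trivial equation h(empty,b,5) = h(empty,b,5).
Delete trivial equation h(false,5,false) = h(false,5,false).
Decompose op/2: h(empty,false,5) = M,  b = b.
Bind M := h(empty,false,5); no other remaining equation mentions M.
Delete trivial equation b = b.
Bind W := k.
MGU = { Z ↦ h(empty,false,5), B ↦ branch(tree(5,b),branch(b,op(b,false),op(b,false)),tree(op(b,false),op(b,false))), Y1 ↦ op(b,false), M ↦ h(empty,false,5), W ↦ k }, so B ↦ branch(tree(5,b),branch(b,op(b,false),op(b,false)),tree(op(b,false),op(b,false))).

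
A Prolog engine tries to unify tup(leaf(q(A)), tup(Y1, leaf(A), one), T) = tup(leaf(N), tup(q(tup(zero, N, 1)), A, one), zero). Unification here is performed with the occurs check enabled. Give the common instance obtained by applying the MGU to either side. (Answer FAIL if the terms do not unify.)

FAIL

Decompose tup/3: leaf(q(A)) = leaf(N),  tup(Y1, leaf(A), one) = tup(q(tup(zero, N, 1)), A, one),  T = zero.
Decompose leaf/1: q(A) = N.
Bind N := q(A); substituting into the one remaining equation that mentions N gives: tup(Y1, leaf(A), one) = tup(q(tup(zero, q(A), 1)), A, one).
Decompose tup/3: Y1 = q(tup(zero, q(A), 1)),  leaf(A) = A,  one = one.
Bind Y1 := q(tup(zero, q(A), 1)); no other remaining equation mentions Y1.
Occurs check fails: A occurs in leaf(A); the equation A = leaf(A) has no finite solution.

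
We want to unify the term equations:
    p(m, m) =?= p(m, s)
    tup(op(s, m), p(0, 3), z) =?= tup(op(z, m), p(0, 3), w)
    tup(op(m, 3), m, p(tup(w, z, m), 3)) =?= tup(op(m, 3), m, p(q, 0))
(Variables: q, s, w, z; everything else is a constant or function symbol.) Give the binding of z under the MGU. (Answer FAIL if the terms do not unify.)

Decompose p/2: m =?= m,  m =?= s.
Delete trivial equation m =?= m.
Bind s := m; substituting into the one remaining equation that mentions s gives: tup(op(m, m), p(0, 3), z) =?= tup(op(z, m), p(0, 3), w).
Decompose tup/3: op(m, m) =?= op(z, m),  p(0, 3) =?= p(0, 3),  z =?= w.
Decompose op/2: m =?= z,  m =?= m.
Bind z := m; substituting into the 2 remaining equations that mention z gives: m =?= w,  tup(op(m, 3), m, p(tup(w, m, m), 3)) =?= tup(op(m, 3), m, p(q, 0)).
Delete trivial equation m =?= m.
Delete trivial equation p(0, 3) =?= p(0, 3).
Bind w := m; substituting into the remaining equation gives: tup(op(m, 3), m, p(tup(m, m, m), 3)) =?= tup(op(m, 3), m, p(q, 0)).
Decompose tup/3: op(m, 3) =?= op(m, 3),  m =?= m,  p(tup(m, m, m), 3) =?= p(q, 0).
Delete trivial equation op(m, 3) =?= op(m, 3).
Delete trivial equation m =?= m.
Decompose p/2: tup(m, m, m) =?= q,  3 =?= 0.
Bind q := tup(m, m, m); no other remaining equation mentions q.
Clash: constants 3 and 0 differ; no unifier exists.

FAIL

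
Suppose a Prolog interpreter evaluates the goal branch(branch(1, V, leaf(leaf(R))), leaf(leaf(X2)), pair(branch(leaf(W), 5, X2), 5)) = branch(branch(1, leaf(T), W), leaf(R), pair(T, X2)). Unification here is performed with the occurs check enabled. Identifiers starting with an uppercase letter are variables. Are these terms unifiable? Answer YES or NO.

Decompose branch/3: branch(1, V, leaf(leaf(R))) = branch(1, leaf(T), W),  leaf(leaf(X2)) = leaf(R),  pair(branch(leaf(W), 5, X2), 5) = pair(T, X2).
Decompose branch/3: 1 = 1,  V = leaf(T),  leaf(leaf(R)) = W.
Delete trivial equation 1 = 1.
Bind V := leaf(T); no other remaining equation mentions V.
Bind W := leaf(leaf(R)); substituting into the one remaining equation that mentions W gives: pair(branch(leaf(leaf(leaf(R))), 5, X2), 5) = pair(T, X2).
Decompose leaf/1: leaf(X2) = R.
Bind R := leaf(X2); substituting into the remaining equation gives: pair(branch(leaf(leaf(leaf(leaf(X2)))), 5, X2), 5) = pair(T, X2). Substituting into the earlier binding gives W := leaf(leaf(leaf(X2))).
Decompose pair/2: branch(leaf(leaf(leaf(leaf(X2)))), 5, X2) = T,  5 = X2.
Bind T := branch(leaf(leaf(leaf(leaf(X2)))), 5, X2); no other remaining equation mentions T. Substituting into the earlier binding gives V := leaf(branch(leaf(leaf(leaf(leaf(X2)))), 5, X2)).
Bind X2 := 5. Substituting into the earlier bindings gives V := leaf(branch(leaf(leaf(leaf(leaf(5)))), 5, 5)), W := leaf(leaf(leaf(5))), R := leaf(5), T := branch(leaf(leaf(leaf(leaf(5)))), 5, 5).
No equations remain and no clash or occurs-check failure arose, so a unifier exists.

YES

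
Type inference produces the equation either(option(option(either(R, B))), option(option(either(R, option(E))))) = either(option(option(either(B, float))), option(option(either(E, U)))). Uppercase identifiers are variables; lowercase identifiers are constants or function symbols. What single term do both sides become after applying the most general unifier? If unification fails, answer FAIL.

Decompose either/2: option(option(either(R, B))) = option(option(either(B, float))),  option(option(either(R, option(E)))) = option(option(either(E, U))).
Decompose option/1: option(either(R, B)) = option(either(B, float)).
Decompose option/1: either(R, B) = either(B, float).
Decompose either/2: R = B,  B = float.
Bind R := B; substituting into the one remaining equation that mentions R gives: option(option(either(B, option(E)))) = option(option(either(E, U))).
Bind B := float; substituting into the remaining equation gives: option(option(either(float, option(E)))) = option(option(either(E, U))). Substituting into the earlier binding gives R := float.
Decompose option/1: option(either(float, option(E))) = option(either(E, U)).
Decompose option/1: either(float, option(E)) = either(E, U).
Decompose either/2: float = E,  option(E) = U.
Bind E := float; substituting into the remaining equation gives: option(float) = U.
Bind U := option(float).
Applying the MGU to either side gives either(option(option(either(float, float))), option(option(either(float, option(float))))).

either(option(option(either(float, float))), option(option(either(float, option(float)))))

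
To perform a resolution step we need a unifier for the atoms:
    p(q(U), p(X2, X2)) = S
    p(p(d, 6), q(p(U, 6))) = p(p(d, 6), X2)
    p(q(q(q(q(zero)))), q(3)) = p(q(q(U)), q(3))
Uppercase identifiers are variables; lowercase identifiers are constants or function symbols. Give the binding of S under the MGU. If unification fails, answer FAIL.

Bind S := p(q(U), p(X2, X2)); no other remaining equation mentions S.
Decompose p/2: p(d, 6) = p(d, 6),  q(p(U, 6)) = X2.
Delete trivial equation p(d, 6) = p(d, 6).
Bind X2 := q(p(U, 6)); no other remaining equation mentions X2. Substituting into the earlier binding gives S := p(q(U), p(q(p(U, 6)), q(p(U, 6)))).
Decompose p/2: q(q(q(q(zero)))) = q(q(U)),  q(3) = q(3).
Decompose q/1: q(q(q(zero))) = q(U).
Decompose q/1: q(q(zero)) = U.
Bind U := q(q(zero)); no other remaining equation mentions U. Substituting into the earlier bindings gives S := p(q(q(q(zero))), p(q(p(q(q(zero)), 6)), q(p(q(q(zero)), 6)))), X2 := q(p(q(q(zero)), 6)).
Delete trivial equation q(3) = q(3).
MGU = { S := p(q(q(q(zero))), p(q(p(q(q(zero)), 6)), q(p(q(q(zero)), 6)))), X2 := q(p(q(q(zero)), 6)), U := q(q(zero)) }, so S := p(q(q(q(zero))), p(q(p(q(q(zero)), 6)), q(p(q(q(zero)), 6)))).

p(q(q(q(zero))), p(q(p(q(q(zero)), 6)), q(p(q(q(zero)), 6))))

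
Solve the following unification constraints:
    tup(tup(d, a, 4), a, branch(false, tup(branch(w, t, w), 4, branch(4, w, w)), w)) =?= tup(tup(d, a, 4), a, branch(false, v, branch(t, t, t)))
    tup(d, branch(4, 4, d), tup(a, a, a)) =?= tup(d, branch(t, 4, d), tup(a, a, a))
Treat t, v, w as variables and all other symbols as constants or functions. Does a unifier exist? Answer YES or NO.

Decompose tup/3: tup(d, a, 4) =?= tup(d, a, 4),  a =?= a,  branch(false, tup(branch(w, t, w), 4, branch(4, w, w)), w) =?= branch(false, v, branch(t, t, t)).
Delete trivial equation tup(d, a, 4) =?= tup(d, a, 4).
Delete trivial equation a =?= a.
Decompose branch/3: false =?= false,  tup(branch(w, t, w), 4, branch(4, w, w)) =?= v,  w =?= branch(t, t, t).
Delete trivial equation false =?= false.
Bind v := tup(branch(w, t, w), 4, branch(4, w, w)); no other remaining equation mentions v.
Bind w := branch(t, t, t); no other remaining equation mentions w. Substituting into the earlier binding gives v := tup(branch(branch(t, t, t), t, branch(t, t, t)), 4, branch(4, branch(t, t, t), branch(t, t, t))).
Decompose tup/3: d =?= d,  branch(4, 4, d) =?= branch(t, 4, d),  tup(a, a, a) =?= tup(a, a, a).
Delete trivial equation d =?= d.
Decompose branch/3: 4 =?= t,  4 =?= 4,  d =?= d.
Bind t := 4; no other remaining equation mentions t. Substituting into the earlier bindings gives v := tup(branch(branch(4, 4, 4), 4, branch(4, 4, 4)), 4, branch(4, branch(4, 4, 4), branch(4, 4, 4))), w := branch(4, 4, 4).
Delete trivial equation 4 =?= 4.
Delete trivial equation d =?= d.
Delete trivial equation tup(a, a, a) =?= tup(a, a, a).
No equations remain and no clash or occurs-check failure arose, so a unifier exists.

YES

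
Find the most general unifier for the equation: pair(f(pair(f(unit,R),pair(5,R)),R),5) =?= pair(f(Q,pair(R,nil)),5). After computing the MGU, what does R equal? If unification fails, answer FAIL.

Decompose pair/2: f(pair(f(unit,R),pair(5,R)),R) =?= f(Q,pair(R,nil)),  5 =?= 5.
Decompose f/2: pair(f(unit,R),pair(5,R)) =?= Q,  R =?= pair(R,nil).
Bind Q := pair(f(unit,R),pair(5,R)); no other remaining equation mentions Q.
Occurs check fails: R occurs in pair(R,nil); the equation R =?= pair(R,nil) has no finite solution.

FAIL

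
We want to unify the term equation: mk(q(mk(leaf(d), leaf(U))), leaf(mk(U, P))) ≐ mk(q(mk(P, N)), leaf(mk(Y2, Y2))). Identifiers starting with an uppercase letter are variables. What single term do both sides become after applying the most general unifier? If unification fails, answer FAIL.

mk(q(mk(leaf(d), leaf(leaf(d)))), leaf(mk(leaf(d), leaf(d))))

Decompose mk/2: q(mk(leaf(d), leaf(U))) ≐ q(mk(P, N)),  leaf(mk(U, P)) ≐ leaf(mk(Y2, Y2)).
Decompose q/1: mk(leaf(d), leaf(U)) ≐ mk(P, N).
Decompose mk/2: leaf(d) ≐ P,  leaf(U) ≐ N.
Bind P := leaf(d); substituting into the one remaining equation that mentions P gives: leaf(mk(U, leaf(d))) ≐ leaf(mk(Y2, Y2)).
Bind N := leaf(U); no other remaining equation mentions N.
Decompose leaf/1: mk(U, leaf(d)) ≐ mk(Y2, Y2).
Decompose mk/2: U ≐ Y2,  leaf(d) ≐ Y2.
Bind U := Y2; no other remaining equation mentions U. Substituting into the earlier binding gives N := leaf(Y2).
Bind Y2 := leaf(d). Substituting into the earlier bindings gives N := leaf(leaf(d)), U := leaf(d).
Applying the MGU to either side gives mk(q(mk(leaf(d), leaf(leaf(d)))), leaf(mk(leaf(d), leaf(d)))).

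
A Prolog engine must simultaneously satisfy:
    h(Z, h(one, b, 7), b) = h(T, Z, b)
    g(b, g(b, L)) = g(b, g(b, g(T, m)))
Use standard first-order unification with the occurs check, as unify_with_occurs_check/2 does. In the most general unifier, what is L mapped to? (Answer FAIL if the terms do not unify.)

g(h(one, b, 7), m)

Decompose h/3: Z = T,  h(one, b, 7) = Z,  b = b.
Bind Z := T; substituting into the one remaining equation that mentions Z gives: h(one, b, 7) = T.
Bind T := h(one, b, 7); substituting into the one remaining equation that mentions T gives: g(b, g(b, L)) = g(b, g(b, g(h(one, b, 7), m))). Substituting into the earlier binding gives Z := h(one, b, 7).
Delete trivial equation b = b.
Decompose g/2: b = b,  g(b, L) = g(b, g(h(one, b, 7), m)).
Delete trivial equation b = b.
Decompose g/2: b = b,  L = g(h(one, b, 7), m).
Delete trivial equation b = b.
Bind L := g(h(one, b, 7), m).
MGU = { Z = h(one, b, 7), T = h(one, b, 7), L = g(h(one, b, 7), m) }, so L = g(h(one, b, 7), m).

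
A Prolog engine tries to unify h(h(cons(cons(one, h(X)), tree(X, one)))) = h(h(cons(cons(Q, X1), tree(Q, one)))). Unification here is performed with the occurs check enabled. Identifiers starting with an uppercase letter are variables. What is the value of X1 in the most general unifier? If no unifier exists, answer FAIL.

h(one)

Decompose h/1: h(cons(cons(one, h(X)), tree(X, one))) = h(cons(cons(Q, X1), tree(Q, one))).
Decompose h/1: cons(cons(one, h(X)), tree(X, one)) = cons(cons(Q, X1), tree(Q, one)).
Decompose cons/2: cons(one, h(X)) = cons(Q, X1),  tree(X, one) = tree(Q, one).
Decompose cons/2: one = Q,  h(X) = X1.
Bind Q := one; substituting into the one remaining equation that mentions Q gives: tree(X, one) = tree(one, one).
Bind X1 := h(X); no other remaining equation mentions X1.
Decompose tree/2: X = one,  one = one.
Bind X := one; no other remaining equation mentions X. Substituting into the earlier binding gives X1 := h(one).
Delete trivial equation one = one.
MGU = { Q = one, X1 = h(one), X = one }, so X1 = h(one).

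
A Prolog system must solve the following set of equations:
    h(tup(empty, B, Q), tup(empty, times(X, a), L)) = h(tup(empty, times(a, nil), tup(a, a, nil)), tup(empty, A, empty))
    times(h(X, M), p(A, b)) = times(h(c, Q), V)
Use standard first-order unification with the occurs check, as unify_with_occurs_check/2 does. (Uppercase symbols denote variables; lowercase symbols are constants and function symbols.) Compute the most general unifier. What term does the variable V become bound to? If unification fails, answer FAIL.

Decompose h/2: tup(empty, B, Q) = tup(empty, times(a, nil), tup(a, a, nil)),  tup(empty, times(X, a), L) = tup(empty, A, empty).
Decompose tup/3: empty = empty,  B = times(a, nil),  Q = tup(a, a, nil).
Delete trivial equation empty = empty.
Bind B := times(a, nil); no other remaining equation mentions B.
Bind Q := tup(a, a, nil); substituting into the one remaining equation that mentions Q gives: times(h(X, M), p(A, b)) = times(h(c, tup(a, a, nil)), V).
Decompose tup/3: empty = empty,  times(X, a) = A,  L = empty.
Delete trivial equation empty = empty.
Bind A := times(X, a); substituting into the one remaining equation that mentions A gives: times(h(X, M), p(times(X, a), b)) = times(h(c, tup(a, a, nil)), V).
Bind L := empty; no other remaining equation mentions L.
Decompose times/2: h(X, M) = h(c, tup(a, a, nil)),  p(times(X, a), b) = V.
Decompose h/2: X = c,  M = tup(a, a, nil).
Bind X := c; substituting into the one remaining equation that mentions X gives: p(times(c, a), b) = V. Substituting into the earlier binding gives A := times(c, a).
Bind M := tup(a, a, nil); no other remaining equation mentions M.
Bind V := p(times(c, a), b).
MGU = { B = times(a, nil), Q = tup(a, a, nil), A = times(c, a), L = empty, X = c, M = tup(a, a, nil), V = p(times(c, a), b) }, so V = p(times(c, a), b).

p(times(c, a), b)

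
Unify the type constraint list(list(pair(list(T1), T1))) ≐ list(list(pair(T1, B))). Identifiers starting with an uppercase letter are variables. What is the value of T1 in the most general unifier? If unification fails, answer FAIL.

Decompose list/1: list(pair(list(T1), T1)) ≐ list(pair(T1, B)).
Decompose list/1: pair(list(T1), T1) ≐ pair(T1, B).
Decompose pair/2: list(T1) ≐ T1,  T1 ≐ B.
Occurs check fails: T1 occurs in list(T1); the equation T1 ≐ list(T1) has no finite solution.

FAIL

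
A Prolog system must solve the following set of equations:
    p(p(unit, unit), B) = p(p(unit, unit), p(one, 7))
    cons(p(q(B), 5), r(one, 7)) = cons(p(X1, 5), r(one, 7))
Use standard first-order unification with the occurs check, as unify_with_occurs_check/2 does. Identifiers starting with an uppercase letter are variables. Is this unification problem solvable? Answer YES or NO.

YES

Decompose p/2: p(unit, unit) = p(unit, unit),  B = p(one, 7).
Delete trivial equation p(unit, unit) = p(unit, unit).
Bind B := p(one, 7); substituting into the remaining equation gives: cons(p(q(p(one, 7)), 5), r(one, 7)) = cons(p(X1, 5), r(one, 7)).
Decompose cons/2: p(q(p(one, 7)), 5) = p(X1, 5),  r(one, 7) = r(one, 7).
Decompose p/2: q(p(one, 7)) = X1,  5 = 5.
Bind X1 := q(p(one, 7)); no other remaining equation mentions X1.
Delete trivial equation 5 = 5.
Delete trivial equation r(one, 7) = r(one, 7).
No equations remain and no clash or occurs-check failure arose, so a unifier exists.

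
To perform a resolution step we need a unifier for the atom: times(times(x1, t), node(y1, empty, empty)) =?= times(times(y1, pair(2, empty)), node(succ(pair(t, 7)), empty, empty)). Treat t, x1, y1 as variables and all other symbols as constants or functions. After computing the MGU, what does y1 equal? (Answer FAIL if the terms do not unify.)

Decompose times/2: times(x1, t) =?= times(y1, pair(2, empty)),  node(y1, empty, empty) =?= node(succ(pair(t, 7)), empty, empty).
Decompose times/2: x1 =?= y1,  t =?= pair(2, empty).
Bind x1 := y1; no other remaining equation mentions x1.
Bind t := pair(2, empty); substituting into the remaining equation gives: node(y1, empty, empty) =?= node(succ(pair(pair(2, empty), 7)), empty, empty).
Decompose node/3: y1 =?= succ(pair(pair(2, empty), 7)),  empty =?= empty,  empty =?= empty.
Bind y1 := succ(pair(pair(2, empty), 7)); no other remaining equation mentions y1. Substituting into the earlier binding gives x1 := succ(pair(pair(2, empty), 7)).
Delete trivial equation empty =?= empty.
Delete trivial equation empty =?= empty.
MGU = { x1 ↦ succ(pair(pair(2, empty), 7)), t ↦ pair(2, empty), y1 ↦ succ(pair(pair(2, empty), 7)) }, so y1 ↦ succ(pair(pair(2, empty), 7)).

succ(pair(pair(2, empty), 7))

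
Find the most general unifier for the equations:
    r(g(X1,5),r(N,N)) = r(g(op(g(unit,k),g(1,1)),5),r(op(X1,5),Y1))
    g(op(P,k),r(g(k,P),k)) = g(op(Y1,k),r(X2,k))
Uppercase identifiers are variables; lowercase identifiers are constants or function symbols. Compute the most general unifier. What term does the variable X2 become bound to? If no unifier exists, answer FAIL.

Decompose r/2: g(X1,5) = g(op(g(unit,k),g(1,1)),5),  r(N,N) = r(op(X1,5),Y1).
Decompose g/2: X1 = op(g(unit,k),g(1,1)),  5 = 5.
Bind X1 := op(g(unit,k),g(1,1)); substituting into the one remaining equation that mentions X1 gives: r(N,N) = r(op(op(g(unit,k),g(1,1)),5),Y1).
Delete trivial equation 5 = 5.
Decompose r/2: N = op(op(g(unit,k),g(1,1)),5),  N = Y1.
Bind N := op(op(g(unit,k),g(1,1)),5); substituting into the one remaining equation that mentions N gives: op(op(g(unit,k),g(1,1)),5) = Y1.
Bind Y1 := op(op(g(unit,k),g(1,1)),5); substituting into the remaining equation gives: g(op(P,k),r(g(k,P),k)) = g(op(op(op(g(unit,k),g(1,1)),5),k),r(X2,k)).
Decompose g/2: op(P,k) = op(op(op(g(unit,k),g(1,1)),5),k),  r(g(k,P),k) = r(X2,k).
Decompose op/2: P = op(op(g(unit,k),g(1,1)),5),  k = k.
Bind P := op(op(g(unit,k),g(1,1)),5); substituting into the one remaining equation that mentions P gives: r(g(k,op(op(g(unit,k),g(1,1)),5)),k) = r(X2,k).
Delete trivial equation k = k.
Decompose r/2: g(k,op(op(g(unit,k),g(1,1)),5)) = X2,  k = k.
Bind X2 := g(k,op(op(g(unit,k),g(1,1)),5)); no other remaining equation mentions X2.
Delete trivial equation k = k.
MGU = { X1 := op(g(unit,k),g(1,1)), N := op(op(g(unit,k),g(1,1)),5), Y1 := op(op(g(unit,k),g(1,1)),5), P := op(op(g(unit,k),g(1,1)),5), X2 := g(k,op(op(g(unit,k),g(1,1)),5)) }, so X2 := g(k,op(op(g(unit,k),g(1,1)),5)).

g(k,op(op(g(unit,k),g(1,1)),5))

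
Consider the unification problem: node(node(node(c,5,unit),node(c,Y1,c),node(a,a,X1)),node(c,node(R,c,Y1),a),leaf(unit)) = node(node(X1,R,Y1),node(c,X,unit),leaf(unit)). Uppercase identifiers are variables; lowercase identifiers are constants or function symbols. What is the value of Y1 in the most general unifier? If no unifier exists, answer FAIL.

Decompose node/3: node(node(c,5,unit),node(c,Y1,c),node(a,a,X1)) = node(X1,R,Y1),  node(c,node(R,c,Y1),a) = node(c,X,unit),  leaf(unit) = leaf(unit).
Decompose node/3: node(c,5,unit) = X1,  node(c,Y1,c) = R,  node(a,a,X1) = Y1.
Bind X1 := node(c,5,unit); substituting into the one remaining equation that mentions X1 gives: node(a,a,node(c,5,unit)) = Y1.
Bind R := node(c,Y1,c); substituting into the one remaining equation that mentions R gives: node(c,node(node(c,Y1,c),c,Y1),a) = node(c,X,unit).
Bind Y1 := node(a,a,node(c,5,unit)); substituting into the one remaining equation that mentions Y1 gives: node(c,node(node(c,node(a,a,node(c,5,unit)),c),c,node(a,a,node(c,5,unit))),a) = node(c,X,unit). Substituting into the earlier binding gives R := node(c,node(a,a,node(c,5,unit)),c).
Decompose node/3: c = c,  node(node(c,node(a,a,node(c,5,unit)),c),c,node(a,a,node(c,5,unit))) = X,  a = unit.
Delete trivial equation c = c.
Bind X := node(node(c,node(a,a,node(c,5,unit)),c),c,node(a,a,node(c,5,unit))); no other remaining equation mentions X.
Clash: constants a and unit differ; no unifier exists.

FAIL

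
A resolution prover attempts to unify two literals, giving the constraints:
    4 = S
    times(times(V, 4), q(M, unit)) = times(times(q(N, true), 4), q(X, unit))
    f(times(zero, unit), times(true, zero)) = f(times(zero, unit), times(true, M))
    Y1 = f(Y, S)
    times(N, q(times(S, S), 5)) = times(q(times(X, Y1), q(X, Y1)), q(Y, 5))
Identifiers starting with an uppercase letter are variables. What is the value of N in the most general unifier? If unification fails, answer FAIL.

Bind S := 4; substituting into the 2 remaining equations that mention S gives: Y1 = f(Y, 4),  times(N, q(times(4, 4), 5)) = times(q(times(X, Y1), q(X, Y1)), q(Y, 5)).
Decompose times/2: times(V, 4) = times(q(N, true), 4),  q(M, unit) = q(X, unit).
Decompose times/2: V = q(N, true),  4 = 4.
Bind V := q(N, true); no other remaining equation mentions V.
Delete trivial equation 4 = 4.
Decompose q/2: M = X,  unit = unit.
Bind M := X; substituting into the one remaining equation that mentions M gives: f(times(zero, unit), times(true, zero)) = f(times(zero, unit), times(true, X)).
Delete trivial equation unit = unit.
Decompose f/2: times(zero, unit) = times(zero, unit),  times(true, zero) = times(true, X).
Delete trivial equation times(zero, unit) = times(zero, unit).
Decompose times/2: true = true,  zero = X.
Delete trivial equation true = true.
Bind X := zero; substituting into the one remaining equation that mentions X gives: times(N, q(times(4, 4), 5)) = times(q(times(zero, Y1), q(zero, Y1)), q(Y, 5)). Substituting into the earlier binding gives M := zero.
Bind Y1 := f(Y, 4); substituting into the remaining equation gives: times(N, q(times(4, 4), 5)) = times(q(times(zero, f(Y, 4)), q(zero, f(Y, 4))), q(Y, 5)).
Decompose times/2: N = q(times(zero, f(Y, 4)), q(zero, f(Y, 4))),  q(times(4, 4), 5) = q(Y, 5).
Bind N := q(times(zero, f(Y, 4)), q(zero, f(Y, 4))); no other remaining equation mentions N. Substituting into the earlier binding gives V := q(q(times(zero, f(Y, 4)), q(zero, f(Y, 4))), true).
Decompose q/2: times(4, 4) = Y,  5 = 5.
Bind Y := times(4, 4); no other remaining equation mentions Y. Substituting into the earlier bindings gives V := q(q(times(zero, f(times(4, 4), 4)), q(zero, f(times(4, 4), 4))), true), Y1 := f(times(4, 4), 4), N := q(times(zero, f(times(4, 4), 4)), q(zero, f(times(4, 4), 4))).
Delete trivial equation 5 = 5.
MGU = { S ↦ 4, V ↦ q(q(times(zero, f(times(4, 4), 4)), q(zero, f(times(4, 4), 4))), true), M ↦ zero, X ↦ zero, Y1 ↦ f(times(4, 4), 4), N ↦ q(times(zero, f(times(4, 4), 4)), q(zero, f(times(4, 4), 4))), Y ↦ times(4, 4) }, so N ↦ q(times(zero, f(times(4, 4), 4)), q(zero, f(times(4, 4), 4))).

q(times(zero, f(times(4, 4), 4)), q(zero, f(times(4, 4), 4)))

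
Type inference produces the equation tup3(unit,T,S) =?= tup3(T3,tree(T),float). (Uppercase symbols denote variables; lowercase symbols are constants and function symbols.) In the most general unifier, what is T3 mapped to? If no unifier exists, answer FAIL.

FAIL

Decompose tup3/3: unit =?= T3,  T =?= tree(T),  S =?= float.
Bind T3 := unit; no other remaining equation mentions T3.
Occurs check fails: T occurs in tree(T); the equation T =?= tree(T) has no finite solution.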